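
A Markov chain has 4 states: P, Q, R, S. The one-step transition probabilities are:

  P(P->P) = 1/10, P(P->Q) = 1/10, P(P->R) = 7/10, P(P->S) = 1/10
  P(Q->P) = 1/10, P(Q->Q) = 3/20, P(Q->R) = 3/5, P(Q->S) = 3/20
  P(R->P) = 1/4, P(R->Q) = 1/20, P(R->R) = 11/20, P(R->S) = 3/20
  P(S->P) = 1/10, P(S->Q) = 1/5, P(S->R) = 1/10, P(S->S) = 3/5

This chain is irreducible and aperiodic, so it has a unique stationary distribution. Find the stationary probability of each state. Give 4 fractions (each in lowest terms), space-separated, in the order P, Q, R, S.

Answer: 64/377 122/1131 526/1131 97/377

Derivation:
The stationary distribution satisfies pi = pi * P, i.e.:
  pi_P = 1/10*pi_P + 1/10*pi_Q + 1/4*pi_R + 1/10*pi_S
  pi_Q = 1/10*pi_P + 3/20*pi_Q + 1/20*pi_R + 1/5*pi_S
  pi_R = 7/10*pi_P + 3/5*pi_Q + 11/20*pi_R + 1/10*pi_S
  pi_S = 1/10*pi_P + 3/20*pi_Q + 3/20*pi_R + 3/5*pi_S
with normalization: pi_P + pi_Q + pi_R + pi_S = 1.

Using the first 3 balance equations plus normalization, the linear system A*pi = b is:
  [-9/10, 1/10, 1/4, 1/10] . pi = 0
  [1/10, -17/20, 1/20, 1/5] . pi = 0
  [7/10, 3/5, -9/20, 1/10] . pi = 0
  [1, 1, 1, 1] . pi = 1

Solving yields:
  pi_P = 64/377
  pi_Q = 122/1131
  pi_R = 526/1131
  pi_S = 97/377

Verification (pi * P):
  64/377*1/10 + 122/1131*1/10 + 526/1131*1/4 + 97/377*1/10 = 64/377 = pi_P  (ok)
  64/377*1/10 + 122/1131*3/20 + 526/1131*1/20 + 97/377*1/5 = 122/1131 = pi_Q  (ok)
  64/377*7/10 + 122/1131*3/5 + 526/1131*11/20 + 97/377*1/10 = 526/1131 = pi_R  (ok)
  64/377*1/10 + 122/1131*3/20 + 526/1131*3/20 + 97/377*3/5 = 97/377 = pi_S  (ok)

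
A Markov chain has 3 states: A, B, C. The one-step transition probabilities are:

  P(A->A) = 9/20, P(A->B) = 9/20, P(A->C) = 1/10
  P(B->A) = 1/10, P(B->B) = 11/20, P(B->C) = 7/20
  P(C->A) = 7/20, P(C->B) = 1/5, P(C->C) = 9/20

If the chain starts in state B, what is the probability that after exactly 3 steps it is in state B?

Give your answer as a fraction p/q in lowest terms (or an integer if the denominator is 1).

Answer: 1607/4000

Derivation:
Computing P^3 by repeated multiplication:
P^1 =
  A: [9/20, 9/20, 1/10]
  B: [1/10, 11/20, 7/20]
  C: [7/20, 1/5, 9/20]
P^2 =
  A: [113/400, 47/100, 99/400]
  B: [89/400, 167/400, 9/25]
  C: [67/200, 143/400, 123/400]
P^3 =
  A: [1043/4000, 3481/8000, 2433/8000]
  B: [2143/8000, 1607/4000, 2643/8000]
  C: [2353/8000, 3271/8000, 297/1000]

(P^3)[B -> B] = 1607/4000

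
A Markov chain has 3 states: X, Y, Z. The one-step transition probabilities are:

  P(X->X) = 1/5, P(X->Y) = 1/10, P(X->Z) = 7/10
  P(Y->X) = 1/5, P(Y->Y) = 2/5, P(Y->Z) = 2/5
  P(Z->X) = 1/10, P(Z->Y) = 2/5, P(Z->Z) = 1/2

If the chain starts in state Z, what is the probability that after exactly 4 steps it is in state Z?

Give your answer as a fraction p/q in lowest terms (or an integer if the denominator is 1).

Answer: 4949/10000

Derivation:
Computing P^4 by repeated multiplication:
P^1 =
  X: [1/5, 1/10, 7/10]
  Y: [1/5, 2/5, 2/5]
  Z: [1/10, 2/5, 1/2]
P^2 =
  X: [13/100, 17/50, 53/100]
  Y: [4/25, 17/50, 1/2]
  Z: [3/20, 37/100, 12/25]
P^3 =
  X: [147/1000, 361/1000, 123/250]
  Y: [3/20, 44/125, 249/500]
  Z: [19/125, 71/200, 493/1000]
P^4 =
  X: [377/2500, 3559/10000, 4933/10000]
  Y: [751/5000, 71/200, 1237/2500]
  Z: [1507/10000, 443/1250, 4949/10000]

(P^4)[Z -> Z] = 4949/10000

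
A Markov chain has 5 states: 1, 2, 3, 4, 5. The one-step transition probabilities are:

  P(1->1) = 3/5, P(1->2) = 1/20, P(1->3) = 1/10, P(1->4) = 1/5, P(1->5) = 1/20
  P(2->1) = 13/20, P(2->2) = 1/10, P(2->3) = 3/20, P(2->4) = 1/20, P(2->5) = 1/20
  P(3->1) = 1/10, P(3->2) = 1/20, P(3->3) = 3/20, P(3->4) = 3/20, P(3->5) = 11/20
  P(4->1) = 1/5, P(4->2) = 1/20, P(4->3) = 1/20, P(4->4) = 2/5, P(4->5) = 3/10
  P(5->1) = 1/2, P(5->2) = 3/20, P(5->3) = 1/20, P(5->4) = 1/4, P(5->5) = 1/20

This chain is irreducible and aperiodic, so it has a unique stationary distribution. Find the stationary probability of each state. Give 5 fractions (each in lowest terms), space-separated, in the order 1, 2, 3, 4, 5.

Answer: 26104/58335 4018/58335 685/7778 14072/58335 18007/116670

Derivation:
The stationary distribution satisfies pi = pi * P, i.e.:
  pi_1 = 3/5*pi_1 + 13/20*pi_2 + 1/10*pi_3 + 1/5*pi_4 + 1/2*pi_5
  pi_2 = 1/20*pi_1 + 1/10*pi_2 + 1/20*pi_3 + 1/20*pi_4 + 3/20*pi_5
  pi_3 = 1/10*pi_1 + 3/20*pi_2 + 3/20*pi_3 + 1/20*pi_4 + 1/20*pi_5
  pi_4 = 1/5*pi_1 + 1/20*pi_2 + 3/20*pi_3 + 2/5*pi_4 + 1/4*pi_5
  pi_5 = 1/20*pi_1 + 1/20*pi_2 + 11/20*pi_3 + 3/10*pi_4 + 1/20*pi_5
with normalization: pi_1 + pi_2 + pi_3 + pi_4 + pi_5 = 1.

Using the first 4 balance equations plus normalization, the linear system A*pi = b is:
  [-2/5, 13/20, 1/10, 1/5, 1/2] . pi = 0
  [1/20, -9/10, 1/20, 1/20, 3/20] . pi = 0
  [1/10, 3/20, -17/20, 1/20, 1/20] . pi = 0
  [1/5, 1/20, 3/20, -3/5, 1/4] . pi = 0
  [1, 1, 1, 1, 1] . pi = 1

Solving yields:
  pi_1 = 26104/58335
  pi_2 = 4018/58335
  pi_3 = 685/7778
  pi_4 = 14072/58335
  pi_5 = 18007/116670

Verification (pi * P):
  26104/58335*3/5 + 4018/58335*13/20 + 685/7778*1/10 + 14072/58335*1/5 + 18007/116670*1/2 = 26104/58335 = pi_1  (ok)
  26104/58335*1/20 + 4018/58335*1/10 + 685/7778*1/20 + 14072/58335*1/20 + 18007/116670*3/20 = 4018/58335 = pi_2  (ok)
  26104/58335*1/10 + 4018/58335*3/20 + 685/7778*3/20 + 14072/58335*1/20 + 18007/116670*1/20 = 685/7778 = pi_3  (ok)
  26104/58335*1/5 + 4018/58335*1/20 + 685/7778*3/20 + 14072/58335*2/5 + 18007/116670*1/4 = 14072/58335 = pi_4  (ok)
  26104/58335*1/20 + 4018/58335*1/20 + 685/7778*11/20 + 14072/58335*3/10 + 18007/116670*1/20 = 18007/116670 = pi_5  (ok)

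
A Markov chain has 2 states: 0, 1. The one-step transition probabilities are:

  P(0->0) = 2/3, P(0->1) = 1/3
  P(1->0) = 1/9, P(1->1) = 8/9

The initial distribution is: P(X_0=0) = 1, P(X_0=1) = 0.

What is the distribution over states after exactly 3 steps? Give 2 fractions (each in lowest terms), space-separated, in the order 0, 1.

Propagating the distribution step by step (d_{t+1} = d_t * P):
d_0 = (0=1, 1=0)
  d_1[0] = 1*2/3 + 0*1/9 = 2/3
  d_1[1] = 1*1/3 + 0*8/9 = 1/3
d_1 = (0=2/3, 1=1/3)
  d_2[0] = 2/3*2/3 + 1/3*1/9 = 13/27
  d_2[1] = 2/3*1/3 + 1/3*8/9 = 14/27
d_2 = (0=13/27, 1=14/27)
  d_3[0] = 13/27*2/3 + 14/27*1/9 = 92/243
  d_3[1] = 13/27*1/3 + 14/27*8/9 = 151/243
d_3 = (0=92/243, 1=151/243)

Answer: 92/243 151/243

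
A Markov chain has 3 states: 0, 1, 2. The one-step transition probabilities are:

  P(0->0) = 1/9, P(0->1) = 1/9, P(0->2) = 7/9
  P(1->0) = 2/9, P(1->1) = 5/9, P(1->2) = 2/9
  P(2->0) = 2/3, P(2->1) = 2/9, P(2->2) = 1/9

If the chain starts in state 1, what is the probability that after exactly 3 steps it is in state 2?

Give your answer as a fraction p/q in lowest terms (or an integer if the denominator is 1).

Computing P^3 by repeated multiplication:
P^1 =
  0: [1/9, 1/9, 7/9]
  1: [2/9, 5/9, 2/9]
  2: [2/3, 2/9, 1/9]
P^2 =
  0: [5/9, 20/81, 16/81]
  1: [8/27, 31/81, 26/81]
  2: [16/81, 2/9, 47/81]
P^3 =
  0: [181/729, 59/243, 371/729]
  1: [242/729, 77/243, 256/729]
  2: [334/729, 200/729, 65/243]

(P^3)[1 -> 2] = 256/729

Answer: 256/729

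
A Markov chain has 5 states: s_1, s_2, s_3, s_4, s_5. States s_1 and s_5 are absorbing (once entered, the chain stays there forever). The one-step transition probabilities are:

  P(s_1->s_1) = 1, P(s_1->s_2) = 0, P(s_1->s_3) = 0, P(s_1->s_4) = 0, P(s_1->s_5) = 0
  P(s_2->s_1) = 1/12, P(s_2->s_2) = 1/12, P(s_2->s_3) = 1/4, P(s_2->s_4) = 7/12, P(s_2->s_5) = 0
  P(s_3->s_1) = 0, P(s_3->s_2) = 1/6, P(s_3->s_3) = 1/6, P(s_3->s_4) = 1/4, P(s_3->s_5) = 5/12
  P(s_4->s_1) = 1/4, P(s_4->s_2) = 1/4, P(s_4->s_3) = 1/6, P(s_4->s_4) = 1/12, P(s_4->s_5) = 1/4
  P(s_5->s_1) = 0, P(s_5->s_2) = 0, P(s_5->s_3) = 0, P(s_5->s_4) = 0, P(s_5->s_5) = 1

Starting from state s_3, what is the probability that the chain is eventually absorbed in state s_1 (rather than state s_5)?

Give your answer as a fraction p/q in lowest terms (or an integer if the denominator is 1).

Let a_i = P(absorbed in s_1 | start in state i).
Boundary conditions: a_s_1 = 1, a_s_5 = 0.
For each transient state i, a_i = sum_j P(i->j) * a_j:
  a_s_2 = 1/12*a_s_1 + 1/12*a_s_2 + 1/4*a_s_3 + 7/12*a_s_4 + 0*a_s_5
  a_s_3 = 0*a_s_1 + 1/6*a_s_2 + 1/6*a_s_3 + 1/4*a_s_4 + 5/12*a_s_5
  a_s_4 = 1/4*a_s_1 + 1/4*a_s_2 + 1/6*a_s_3 + 1/12*a_s_4 + 1/4*a_s_5

Substituting a_s_1 = 1 and a_s_5 = 0, rearrange to (I - Q) a = r where r[i] = P(i -> s_1):
  [11/12, -1/4, -7/12] . (a_s_2, a_s_3, a_s_4) = 1/12
  [-1/6, 5/6, -1/4] . (a_s_2, a_s_3, a_s_4) = 0
  [-1/4, -1/6, 11/12] . (a_s_2, a_s_3, a_s_4) = 1/4

Solving yields:
  a_s_2 = 341/813
  a_s_3 = 172/813
  a_s_4 = 346/813

Starting state is s_3, so the absorption probability is a_s_3 = 172/813.

Answer: 172/813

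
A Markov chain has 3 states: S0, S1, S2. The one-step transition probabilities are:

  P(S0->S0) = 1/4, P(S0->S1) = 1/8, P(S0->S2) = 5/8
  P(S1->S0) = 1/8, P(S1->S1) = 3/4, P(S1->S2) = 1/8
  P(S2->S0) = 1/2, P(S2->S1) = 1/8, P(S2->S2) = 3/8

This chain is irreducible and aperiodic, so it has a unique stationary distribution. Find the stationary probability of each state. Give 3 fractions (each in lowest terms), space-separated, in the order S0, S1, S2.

The stationary distribution satisfies pi = pi * P, i.e.:
  pi_S0 = 1/4*pi_S0 + 1/8*pi_S1 + 1/2*pi_S2
  pi_S1 = 1/8*pi_S0 + 3/4*pi_S1 + 1/8*pi_S2
  pi_S2 = 5/8*pi_S0 + 1/8*pi_S1 + 3/8*pi_S2
with normalization: pi_S0 + pi_S1 + pi_S2 = 1.

Using the first 2 balance equations plus normalization, the linear system A*pi = b is:
  [-3/4, 1/8, 1/2] . pi = 0
  [1/8, -1/4, 1/8] . pi = 0
  [1, 1, 1] . pi = 1

Solving yields:
  pi_S0 = 3/10
  pi_S1 = 1/3
  pi_S2 = 11/30

Verification (pi * P):
  3/10*1/4 + 1/3*1/8 + 11/30*1/2 = 3/10 = pi_S0  (ok)
  3/10*1/8 + 1/3*3/4 + 11/30*1/8 = 1/3 = pi_S1  (ok)
  3/10*5/8 + 1/3*1/8 + 11/30*3/8 = 11/30 = pi_S2  (ok)

Answer: 3/10 1/3 11/30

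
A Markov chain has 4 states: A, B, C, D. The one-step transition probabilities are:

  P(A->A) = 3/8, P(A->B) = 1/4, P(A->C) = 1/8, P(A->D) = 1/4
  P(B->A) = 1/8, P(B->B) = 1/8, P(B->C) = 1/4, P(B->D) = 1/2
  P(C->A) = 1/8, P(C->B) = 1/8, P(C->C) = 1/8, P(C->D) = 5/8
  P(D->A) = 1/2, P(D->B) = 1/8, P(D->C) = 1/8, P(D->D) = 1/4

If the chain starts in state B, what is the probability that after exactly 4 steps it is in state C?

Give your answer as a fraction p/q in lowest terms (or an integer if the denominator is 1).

Answer: 299/2048

Derivation:
Computing P^4 by repeated multiplication:
P^1 =
  A: [3/8, 1/4, 1/8, 1/4]
  B: [1/8, 1/8, 1/4, 1/2]
  C: [1/8, 1/8, 1/8, 5/8]
  D: [1/2, 1/8, 1/8, 1/4]
P^2 =
  A: [5/16, 11/64, 5/32, 23/64]
  B: [11/32, 9/64, 9/64, 3/8]
  C: [25/64, 9/64, 9/64, 21/64]
  D: [11/32, 3/16, 9/64, 21/64]
P^3 =
  A: [173/512, 21/128, 75/512, 45/128]
  B: [45/128, 43/256, 73/512, 173/512]
  C: [177/512, 89/512, 73/512, 173/512]
  D: [171/512, 43/256, 19/128, 179/512]
P^4 =
  A: [699/2048, 685/4096, 149/1024, 1417/4096]
  B: [1391/4096, 173/1024, 299/2048, 1415/4096]
  C: [1385/4096, 689/4096, 601/4096, 1421/4096]
  D: [1391/4096, 683/4096, 299/2048, 89/256]

(P^4)[B -> C] = 299/2048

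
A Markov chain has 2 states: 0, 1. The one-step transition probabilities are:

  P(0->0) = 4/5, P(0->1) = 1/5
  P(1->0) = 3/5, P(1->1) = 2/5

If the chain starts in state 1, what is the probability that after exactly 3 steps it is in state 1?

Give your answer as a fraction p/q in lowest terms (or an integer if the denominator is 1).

Computing P^3 by repeated multiplication:
P^1 =
  0: [4/5, 1/5]
  1: [3/5, 2/5]
P^2 =
  0: [19/25, 6/25]
  1: [18/25, 7/25]
P^3 =
  0: [94/125, 31/125]
  1: [93/125, 32/125]

(P^3)[1 -> 1] = 32/125

Answer: 32/125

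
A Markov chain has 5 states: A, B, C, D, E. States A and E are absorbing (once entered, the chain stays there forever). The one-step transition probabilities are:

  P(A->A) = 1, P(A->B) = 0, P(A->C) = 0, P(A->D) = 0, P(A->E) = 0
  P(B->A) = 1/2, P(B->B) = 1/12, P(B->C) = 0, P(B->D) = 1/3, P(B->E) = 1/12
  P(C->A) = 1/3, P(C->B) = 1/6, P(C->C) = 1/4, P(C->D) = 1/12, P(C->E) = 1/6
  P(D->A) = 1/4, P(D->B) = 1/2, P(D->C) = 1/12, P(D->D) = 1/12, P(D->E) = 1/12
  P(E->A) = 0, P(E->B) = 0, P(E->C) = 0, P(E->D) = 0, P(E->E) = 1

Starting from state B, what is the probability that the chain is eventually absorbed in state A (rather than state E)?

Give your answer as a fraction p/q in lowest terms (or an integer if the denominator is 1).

Let a_i = P(absorbed in A | start in state i).
Boundary conditions: a_A = 1, a_E = 0.
For each transient state i, a_i = sum_j P(i->j) * a_j:
  a_B = 1/2*a_A + 1/12*a_B + 0*a_C + 1/3*a_D + 1/12*a_E
  a_C = 1/3*a_A + 1/6*a_B + 1/4*a_C + 1/12*a_D + 1/6*a_E
  a_D = 1/4*a_A + 1/2*a_B + 1/12*a_C + 1/12*a_D + 1/12*a_E

Substituting a_A = 1 and a_E = 0, rearrange to (I - Q) a = r where r[i] = P(i -> A):
  [11/12, 0, -1/3] . (a_B, a_C, a_D) = 1/2
  [-1/6, 3/4, -1/12] . (a_B, a_C, a_D) = 1/3
  [-1/2, -1/12, 11/12] . (a_B, a_C, a_D) = 1/4

Solving yields:
  a_B = 356/427
  a_C = 613/854
  a_D = 677/854

Starting state is B, so the absorption probability is a_B = 356/427.

Answer: 356/427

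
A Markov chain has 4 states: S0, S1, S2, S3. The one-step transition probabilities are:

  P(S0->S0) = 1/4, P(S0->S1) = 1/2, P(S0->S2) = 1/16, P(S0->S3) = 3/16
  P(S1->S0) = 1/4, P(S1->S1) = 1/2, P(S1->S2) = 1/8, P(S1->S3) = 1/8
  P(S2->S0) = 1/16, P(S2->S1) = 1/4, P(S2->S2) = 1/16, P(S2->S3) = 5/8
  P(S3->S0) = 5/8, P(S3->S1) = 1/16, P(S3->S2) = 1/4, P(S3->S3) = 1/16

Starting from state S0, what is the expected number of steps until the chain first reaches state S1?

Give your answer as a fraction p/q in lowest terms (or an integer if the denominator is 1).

Answer: 4272/1643

Derivation:
Let h_i = expected steps to first reach S1 from state i.
Boundary: h_S1 = 0.
First-step equations for the other states:
  h_S0 = 1 + 1/4*h_S0 + 1/2*h_S1 + 1/16*h_S2 + 3/16*h_S3
  h_S2 = 1 + 1/16*h_S0 + 1/4*h_S1 + 1/16*h_S2 + 5/8*h_S3
  h_S3 = 1 + 5/8*h_S0 + 1/16*h_S1 + 1/4*h_S2 + 1/16*h_S3

Substituting h_S1 = 0 and rearranging gives the linear system (I - Q) h = 1:
  [3/4, -1/16, -3/16] . (h_S0, h_S2, h_S3) = 1
  [-1/16, 15/16, -5/8] . (h_S0, h_S2, h_S3) = 1
  [-5/8, -1/4, 15/16] . (h_S0, h_S2, h_S3) = 1

Solving yields:
  h_S0 = 4272/1643
  h_S2 = 6208/1643
  h_S3 = 6256/1643

Starting state is S0, so the expected hitting time is h_S0 = 4272/1643.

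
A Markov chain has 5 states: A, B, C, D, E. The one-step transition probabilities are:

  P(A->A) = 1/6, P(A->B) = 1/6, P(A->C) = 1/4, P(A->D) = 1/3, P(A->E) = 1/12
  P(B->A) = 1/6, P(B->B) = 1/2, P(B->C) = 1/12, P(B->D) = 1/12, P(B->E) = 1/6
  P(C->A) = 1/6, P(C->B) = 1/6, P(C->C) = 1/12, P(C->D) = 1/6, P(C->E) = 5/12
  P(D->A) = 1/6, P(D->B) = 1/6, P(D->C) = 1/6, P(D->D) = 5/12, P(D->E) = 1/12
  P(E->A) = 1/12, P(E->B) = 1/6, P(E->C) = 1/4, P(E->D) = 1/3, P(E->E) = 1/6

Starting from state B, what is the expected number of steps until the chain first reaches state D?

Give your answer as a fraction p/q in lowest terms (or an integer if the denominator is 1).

Answer: 50/9

Derivation:
Let h_i = expected steps to first reach D from state i.
Boundary: h_D = 0.
First-step equations for the other states:
  h_A = 1 + 1/6*h_A + 1/6*h_B + 1/4*h_C + 1/3*h_D + 1/12*h_E
  h_B = 1 + 1/6*h_A + 1/2*h_B + 1/12*h_C + 1/12*h_D + 1/6*h_E
  h_C = 1 + 1/6*h_A + 1/6*h_B + 1/12*h_C + 1/6*h_D + 5/12*h_E
  h_E = 1 + 1/12*h_A + 1/6*h_B + 1/4*h_C + 1/3*h_D + 1/6*h_E

Substituting h_D = 0 and rearranging gives the linear system (I - Q) h = 1:
  [5/6, -1/6, -1/4, -1/12] . (h_A, h_B, h_C, h_E) = 1
  [-1/6, 1/2, -1/12, -1/6] . (h_A, h_B, h_C, h_E) = 1
  [-1/6, -1/6, 11/12, -5/12] . (h_A, h_B, h_C, h_E) = 1
  [-1/12, -1/6, -1/4, 5/6] . (h_A, h_B, h_C, h_E) = 1

Solving yields:
  h_A = 112/27
  h_B = 50/9
  h_C = 128/27
  h_E = 112/27

Starting state is B, so the expected hitting time is h_B = 50/9.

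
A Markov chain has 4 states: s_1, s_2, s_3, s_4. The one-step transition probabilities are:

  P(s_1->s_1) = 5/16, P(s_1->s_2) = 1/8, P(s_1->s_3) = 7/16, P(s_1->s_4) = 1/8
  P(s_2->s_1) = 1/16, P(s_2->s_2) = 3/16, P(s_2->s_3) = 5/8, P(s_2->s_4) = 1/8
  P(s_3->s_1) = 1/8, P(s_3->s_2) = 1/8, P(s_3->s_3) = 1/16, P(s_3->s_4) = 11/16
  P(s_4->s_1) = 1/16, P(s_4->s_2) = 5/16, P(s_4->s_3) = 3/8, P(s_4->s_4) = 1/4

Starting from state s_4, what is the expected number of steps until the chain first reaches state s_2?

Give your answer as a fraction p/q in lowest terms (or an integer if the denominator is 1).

Answer: 4016/955

Derivation:
Let h_i = expected steps to first reach s_2 from state i.
Boundary: h_s_2 = 0.
First-step equations for the other states:
  h_s_1 = 1 + 5/16*h_s_1 + 1/8*h_s_2 + 7/16*h_s_3 + 1/8*h_s_4
  h_s_3 = 1 + 1/8*h_s_1 + 1/8*h_s_2 + 1/16*h_s_3 + 11/16*h_s_4
  h_s_4 = 1 + 1/16*h_s_1 + 5/16*h_s_2 + 3/8*h_s_3 + 1/4*h_s_4

Substituting h_s_2 = 0 and rearranging gives the linear system (I - Q) h = 1:
  [11/16, -7/16, -1/8] . (h_s_1, h_s_3, h_s_4) = 1
  [-1/8, 15/16, -11/16] . (h_s_1, h_s_3, h_s_4) = 1
  [-1/16, -3/8, 3/4] . (h_s_1, h_s_3, h_s_4) = 1

Solving yields:
  h_s_1 = 5072/955
  h_s_3 = 928/191
  h_s_4 = 4016/955

Starting state is s_4, so the expected hitting time is h_s_4 = 4016/955.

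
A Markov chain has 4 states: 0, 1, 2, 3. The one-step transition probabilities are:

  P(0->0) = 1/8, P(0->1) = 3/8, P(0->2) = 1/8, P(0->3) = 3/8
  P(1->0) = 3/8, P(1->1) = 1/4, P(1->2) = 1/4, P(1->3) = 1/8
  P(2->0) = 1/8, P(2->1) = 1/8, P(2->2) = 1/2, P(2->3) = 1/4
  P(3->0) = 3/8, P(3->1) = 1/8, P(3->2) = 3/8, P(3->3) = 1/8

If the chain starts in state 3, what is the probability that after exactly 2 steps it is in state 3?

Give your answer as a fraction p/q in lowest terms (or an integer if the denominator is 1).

Answer: 17/64

Derivation:
Computing P^2 by repeated multiplication:
P^1 =
  0: [1/8, 3/8, 1/8, 3/8]
  1: [3/8, 1/4, 1/4, 1/8]
  2: [1/8, 1/8, 1/2, 1/4]
  3: [3/8, 1/8, 3/8, 1/8]
P^2 =
  0: [5/16, 13/64, 5/16, 11/64]
  1: [7/32, 1/4, 9/32, 1/4]
  2: [7/32, 11/64, 25/64, 7/32]
  3: [3/16, 15/64, 5/16, 17/64]

(P^2)[3 -> 3] = 17/64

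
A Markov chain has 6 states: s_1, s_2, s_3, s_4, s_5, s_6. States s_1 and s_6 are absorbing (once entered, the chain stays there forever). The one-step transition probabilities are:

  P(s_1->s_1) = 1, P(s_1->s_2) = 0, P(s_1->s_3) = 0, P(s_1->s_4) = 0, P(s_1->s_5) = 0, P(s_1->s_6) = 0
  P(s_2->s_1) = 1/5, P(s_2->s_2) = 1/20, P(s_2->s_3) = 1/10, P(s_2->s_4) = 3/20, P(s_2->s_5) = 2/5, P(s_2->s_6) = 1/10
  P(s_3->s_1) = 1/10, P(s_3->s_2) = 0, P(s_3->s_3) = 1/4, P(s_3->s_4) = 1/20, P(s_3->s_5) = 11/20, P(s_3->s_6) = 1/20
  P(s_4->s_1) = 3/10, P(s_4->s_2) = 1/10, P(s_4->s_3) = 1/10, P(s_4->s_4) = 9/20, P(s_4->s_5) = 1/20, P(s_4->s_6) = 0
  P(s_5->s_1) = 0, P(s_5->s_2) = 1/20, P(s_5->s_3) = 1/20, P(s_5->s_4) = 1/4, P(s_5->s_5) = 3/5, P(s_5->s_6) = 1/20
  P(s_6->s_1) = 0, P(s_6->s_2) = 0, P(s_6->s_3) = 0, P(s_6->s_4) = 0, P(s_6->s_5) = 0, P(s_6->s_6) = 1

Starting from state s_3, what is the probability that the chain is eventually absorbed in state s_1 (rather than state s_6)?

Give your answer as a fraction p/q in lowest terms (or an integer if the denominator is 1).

Answer: 1840/2527

Derivation:
Let a_i = P(absorbed in s_1 | start in state i).
Boundary conditions: a_s_1 = 1, a_s_6 = 0.
For each transient state i, a_i = sum_j P(i->j) * a_j:
  a_s_2 = 1/5*a_s_1 + 1/20*a_s_2 + 1/10*a_s_3 + 3/20*a_s_4 + 2/5*a_s_5 + 1/10*a_s_6
  a_s_3 = 1/10*a_s_1 + 0*a_s_2 + 1/4*a_s_3 + 1/20*a_s_4 + 11/20*a_s_5 + 1/20*a_s_6
  a_s_4 = 3/10*a_s_1 + 1/10*a_s_2 + 1/10*a_s_3 + 9/20*a_s_4 + 1/20*a_s_5 + 0*a_s_6
  a_s_5 = 0*a_s_1 + 1/20*a_s_2 + 1/20*a_s_3 + 1/4*a_s_4 + 3/5*a_s_5 + 1/20*a_s_6

Substituting a_s_1 = 1 and a_s_6 = 0, rearrange to (I - Q) a = r where r[i] = P(i -> s_1):
  [19/20, -1/10, -3/20, -2/5] . (a_s_2, a_s_3, a_s_4, a_s_5) = 1/5
  [0, 3/4, -1/20, -11/20] . (a_s_2, a_s_3, a_s_4, a_s_5) = 1/10
  [-1/10, -1/10, 11/20, -1/20] . (a_s_2, a_s_3, a_s_4, a_s_5) = 3/10
  [-1/20, -1/20, -1/4, 2/5] . (a_s_2, a_s_3, a_s_4, a_s_5) = 0

Solving yields:
  a_s_2 = 1854/2527
  a_s_3 = 1840/2527
  a_s_4 = 2218/2527
  a_s_5 = 264/361

Starting state is s_3, so the absorption probability is a_s_3 = 1840/2527.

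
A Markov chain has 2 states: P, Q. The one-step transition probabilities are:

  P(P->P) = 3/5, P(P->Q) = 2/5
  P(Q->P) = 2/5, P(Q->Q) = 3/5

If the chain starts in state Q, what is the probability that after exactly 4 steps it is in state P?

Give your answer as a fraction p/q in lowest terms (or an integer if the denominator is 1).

Answer: 312/625

Derivation:
Computing P^4 by repeated multiplication:
P^1 =
  P: [3/5, 2/5]
  Q: [2/5, 3/5]
P^2 =
  P: [13/25, 12/25]
  Q: [12/25, 13/25]
P^3 =
  P: [63/125, 62/125]
  Q: [62/125, 63/125]
P^4 =
  P: [313/625, 312/625]
  Q: [312/625, 313/625]

(P^4)[Q -> P] = 312/625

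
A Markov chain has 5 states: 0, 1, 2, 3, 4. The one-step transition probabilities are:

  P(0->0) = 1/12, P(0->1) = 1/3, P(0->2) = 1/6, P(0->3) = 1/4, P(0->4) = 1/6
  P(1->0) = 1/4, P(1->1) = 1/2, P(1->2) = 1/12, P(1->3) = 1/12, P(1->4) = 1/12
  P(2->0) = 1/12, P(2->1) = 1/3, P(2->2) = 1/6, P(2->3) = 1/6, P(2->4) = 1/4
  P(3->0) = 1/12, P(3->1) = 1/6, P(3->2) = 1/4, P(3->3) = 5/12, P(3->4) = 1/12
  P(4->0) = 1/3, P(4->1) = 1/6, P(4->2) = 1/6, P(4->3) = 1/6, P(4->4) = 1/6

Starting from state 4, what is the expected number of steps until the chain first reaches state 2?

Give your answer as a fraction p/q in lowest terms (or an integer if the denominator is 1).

Let h_i = expected steps to first reach 2 from state i.
Boundary: h_2 = 0.
First-step equations for the other states:
  h_0 = 1 + 1/12*h_0 + 1/3*h_1 + 1/6*h_2 + 1/4*h_3 + 1/6*h_4
  h_1 = 1 + 1/4*h_0 + 1/2*h_1 + 1/12*h_2 + 1/12*h_3 + 1/12*h_4
  h_3 = 1 + 1/12*h_0 + 1/6*h_1 + 1/4*h_2 + 5/12*h_3 + 1/12*h_4
  h_4 = 1 + 1/3*h_0 + 1/6*h_1 + 1/6*h_2 + 1/6*h_3 + 1/6*h_4

Substituting h_2 = 0 and rearranging gives the linear system (I - Q) h = 1:
  [11/12, -1/3, -1/4, -1/6] . (h_0, h_1, h_3, h_4) = 1
  [-1/4, 1/2, -1/12, -1/12] . (h_0, h_1, h_3, h_4) = 1
  [-1/12, -1/6, 7/12, -1/12] . (h_0, h_1, h_3, h_4) = 1
  [-1/3, -1/6, -1/6, 5/6] . (h_0, h_1, h_3, h_4) = 1

Solving yields:
  h_0 = 3384/533
  h_1 = 3810/533
  h_3 = 228/41
  h_4 = 3348/533

Starting state is 4, so the expected hitting time is h_4 = 3348/533.

Answer: 3348/533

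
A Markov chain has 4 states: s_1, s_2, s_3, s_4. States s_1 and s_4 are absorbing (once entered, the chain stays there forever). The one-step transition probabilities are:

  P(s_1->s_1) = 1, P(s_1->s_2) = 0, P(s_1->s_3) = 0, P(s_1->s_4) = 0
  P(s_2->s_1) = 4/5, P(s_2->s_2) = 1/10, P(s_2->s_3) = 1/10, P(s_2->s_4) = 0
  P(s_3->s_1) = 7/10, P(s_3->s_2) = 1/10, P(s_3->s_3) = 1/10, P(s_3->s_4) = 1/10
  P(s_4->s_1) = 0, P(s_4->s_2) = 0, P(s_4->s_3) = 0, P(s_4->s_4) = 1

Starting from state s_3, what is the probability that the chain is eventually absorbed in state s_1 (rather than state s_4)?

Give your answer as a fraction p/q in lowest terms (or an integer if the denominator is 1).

Answer: 71/80

Derivation:
Let a_i = P(absorbed in s_1 | start in state i).
Boundary conditions: a_s_1 = 1, a_s_4 = 0.
For each transient state i, a_i = sum_j P(i->j) * a_j:
  a_s_2 = 4/5*a_s_1 + 1/10*a_s_2 + 1/10*a_s_3 + 0*a_s_4
  a_s_3 = 7/10*a_s_1 + 1/10*a_s_2 + 1/10*a_s_3 + 1/10*a_s_4

Substituting a_s_1 = 1 and a_s_4 = 0, rearrange to (I - Q) a = r where r[i] = P(i -> s_1):
  [9/10, -1/10] . (a_s_2, a_s_3) = 4/5
  [-1/10, 9/10] . (a_s_2, a_s_3) = 7/10

Solving yields:
  a_s_2 = 79/80
  a_s_3 = 71/80

Starting state is s_3, so the absorption probability is a_s_3 = 71/80.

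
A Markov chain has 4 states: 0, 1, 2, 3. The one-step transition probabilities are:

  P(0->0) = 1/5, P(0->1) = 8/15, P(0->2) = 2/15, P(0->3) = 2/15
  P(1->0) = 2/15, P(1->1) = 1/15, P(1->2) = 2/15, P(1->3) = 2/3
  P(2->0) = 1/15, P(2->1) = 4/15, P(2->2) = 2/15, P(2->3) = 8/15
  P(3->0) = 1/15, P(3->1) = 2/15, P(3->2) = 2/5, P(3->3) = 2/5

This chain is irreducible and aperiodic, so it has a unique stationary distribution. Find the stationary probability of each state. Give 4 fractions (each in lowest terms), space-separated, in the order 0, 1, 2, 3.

The stationary distribution satisfies pi = pi * P, i.e.:
  pi_0 = 1/5*pi_0 + 2/15*pi_1 + 1/15*pi_2 + 1/15*pi_3
  pi_1 = 8/15*pi_0 + 1/15*pi_1 + 4/15*pi_2 + 2/15*pi_3
  pi_2 = 2/15*pi_0 + 2/15*pi_1 + 2/15*pi_2 + 2/5*pi_3
  pi_3 = 2/15*pi_0 + 2/3*pi_1 + 8/15*pi_2 + 2/5*pi_3
with normalization: pi_0 + pi_1 + pi_2 + pi_3 = 1.

Using the first 3 balance equations plus normalization, the linear system A*pi = b is:
  [-4/5, 2/15, 1/15, 1/15] . pi = 0
  [8/15, -14/15, 4/15, 2/15] . pi = 0
  [2/15, 2/15, -13/15, 2/5] . pi = 0
  [1, 1, 1, 1] . pi = 1

Solving yields:
  pi_0 = 181/1975
  pi_1 = 378/1975
  pi_2 = 506/1975
  pi_3 = 182/395

Verification (pi * P):
  181/1975*1/5 + 378/1975*2/15 + 506/1975*1/15 + 182/395*1/15 = 181/1975 = pi_0  (ok)
  181/1975*8/15 + 378/1975*1/15 + 506/1975*4/15 + 182/395*2/15 = 378/1975 = pi_1  (ok)
  181/1975*2/15 + 378/1975*2/15 + 506/1975*2/15 + 182/395*2/5 = 506/1975 = pi_2  (ok)
  181/1975*2/15 + 378/1975*2/3 + 506/1975*8/15 + 182/395*2/5 = 182/395 = pi_3  (ok)

Answer: 181/1975 378/1975 506/1975 182/395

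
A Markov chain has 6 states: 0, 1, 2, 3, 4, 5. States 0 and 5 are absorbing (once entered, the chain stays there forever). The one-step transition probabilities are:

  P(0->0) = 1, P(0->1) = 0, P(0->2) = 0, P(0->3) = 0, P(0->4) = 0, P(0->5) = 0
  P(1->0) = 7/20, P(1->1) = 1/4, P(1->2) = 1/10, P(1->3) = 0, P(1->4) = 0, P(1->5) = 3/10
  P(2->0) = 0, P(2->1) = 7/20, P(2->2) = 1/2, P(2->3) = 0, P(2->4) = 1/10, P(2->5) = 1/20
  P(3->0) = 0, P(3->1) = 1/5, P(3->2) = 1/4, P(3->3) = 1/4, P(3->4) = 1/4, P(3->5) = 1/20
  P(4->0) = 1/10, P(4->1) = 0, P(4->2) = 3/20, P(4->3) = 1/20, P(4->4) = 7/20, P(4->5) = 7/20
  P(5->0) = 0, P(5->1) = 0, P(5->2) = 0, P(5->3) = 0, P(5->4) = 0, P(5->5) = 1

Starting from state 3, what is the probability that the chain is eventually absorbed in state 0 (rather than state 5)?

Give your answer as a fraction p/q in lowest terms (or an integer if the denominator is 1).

Answer: 757/2027

Derivation:
Let a_i = P(absorbed in 0 | start in state i).
Boundary conditions: a_0 = 1, a_5 = 0.
For each transient state i, a_i = sum_j P(i->j) * a_j:
  a_1 = 7/20*a_0 + 1/4*a_1 + 1/10*a_2 + 0*a_3 + 0*a_4 + 3/10*a_5
  a_2 = 0*a_0 + 7/20*a_1 + 1/2*a_2 + 0*a_3 + 1/10*a_4 + 1/20*a_5
  a_3 = 0*a_0 + 1/5*a_1 + 1/4*a_2 + 1/4*a_3 + 1/4*a_4 + 1/20*a_5
  a_4 = 1/10*a_0 + 0*a_1 + 3/20*a_2 + 1/20*a_3 + 7/20*a_4 + 7/20*a_5

Substituting a_0 = 1 and a_5 = 0, rearrange to (I - Q) a = r where r[i] = P(i -> 0):
  [3/4, -1/10, 0, 0] . (a_1, a_2, a_3, a_4) = 7/20
  [-7/20, 1/2, 0, -1/10] . (a_1, a_2, a_3, a_4) = 0
  [-1/5, -1/4, 3/4, -1/4] . (a_1, a_2, a_3, a_4) = 0
  [0, -3/20, -1/20, 13/20] . (a_1, a_2, a_3, a_4) = 1/10

Solving yields:
  a_1 = 1060/2027
  a_2 = 1711/4054
  a_3 = 757/2027
  a_4 = 1135/4054

Starting state is 3, so the absorption probability is a_3 = 757/2027.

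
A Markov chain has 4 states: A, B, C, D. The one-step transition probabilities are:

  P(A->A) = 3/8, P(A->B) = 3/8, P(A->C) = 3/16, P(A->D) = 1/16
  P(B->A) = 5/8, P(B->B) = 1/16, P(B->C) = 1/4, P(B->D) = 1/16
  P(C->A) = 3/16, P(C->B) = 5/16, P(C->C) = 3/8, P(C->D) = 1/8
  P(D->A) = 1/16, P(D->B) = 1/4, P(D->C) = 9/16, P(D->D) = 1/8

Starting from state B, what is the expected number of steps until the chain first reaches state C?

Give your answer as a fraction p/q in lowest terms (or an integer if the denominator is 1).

Answer: 4800/1159

Derivation:
Let h_i = expected steps to first reach C from state i.
Boundary: h_C = 0.
First-step equations for the other states:
  h_A = 1 + 3/8*h_A + 3/8*h_B + 3/16*h_C + 1/16*h_D
  h_B = 1 + 5/8*h_A + 1/16*h_B + 1/4*h_C + 1/16*h_D
  h_D = 1 + 1/16*h_A + 1/4*h_B + 9/16*h_C + 1/8*h_D

Substituting h_C = 0 and rearranging gives the linear system (I - Q) h = 1:
  [5/8, -3/8, -1/16] . (h_A, h_B, h_D) = 1
  [-5/8, 15/16, -1/16] . (h_A, h_B, h_D) = 1
  [-1/16, -1/4, 7/8] . (h_A, h_B, h_D) = 1

Solving yields:
  h_A = 5040/1159
  h_B = 4800/1159
  h_D = 3056/1159

Starting state is B, so the expected hitting time is h_B = 4800/1159.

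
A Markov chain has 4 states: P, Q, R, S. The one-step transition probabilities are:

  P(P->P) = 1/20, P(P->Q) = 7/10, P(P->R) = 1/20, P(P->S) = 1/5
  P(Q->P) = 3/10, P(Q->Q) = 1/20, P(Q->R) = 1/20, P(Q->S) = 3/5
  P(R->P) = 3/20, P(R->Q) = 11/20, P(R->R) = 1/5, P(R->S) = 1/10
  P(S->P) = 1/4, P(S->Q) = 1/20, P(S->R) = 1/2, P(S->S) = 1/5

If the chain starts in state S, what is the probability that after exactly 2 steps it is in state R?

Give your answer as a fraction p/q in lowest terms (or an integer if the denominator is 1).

Answer: 43/200

Derivation:
Computing P^2 by repeated multiplication:
P^1 =
  P: [1/20, 7/10, 1/20, 1/5]
  Q: [3/10, 1/20, 1/20, 3/5]
  R: [3/20, 11/20, 1/5, 1/10]
  S: [1/4, 1/20, 1/2, 1/5]
P^2 =
  P: [27/100, 43/400, 59/400, 19/40]
  Q: [3/16, 27/100, 131/400, 43/200]
  R: [91/400, 99/400, 1/8, 2/5]
  S: [61/400, 37/80, 43/200, 17/100]

(P^2)[S -> R] = 43/200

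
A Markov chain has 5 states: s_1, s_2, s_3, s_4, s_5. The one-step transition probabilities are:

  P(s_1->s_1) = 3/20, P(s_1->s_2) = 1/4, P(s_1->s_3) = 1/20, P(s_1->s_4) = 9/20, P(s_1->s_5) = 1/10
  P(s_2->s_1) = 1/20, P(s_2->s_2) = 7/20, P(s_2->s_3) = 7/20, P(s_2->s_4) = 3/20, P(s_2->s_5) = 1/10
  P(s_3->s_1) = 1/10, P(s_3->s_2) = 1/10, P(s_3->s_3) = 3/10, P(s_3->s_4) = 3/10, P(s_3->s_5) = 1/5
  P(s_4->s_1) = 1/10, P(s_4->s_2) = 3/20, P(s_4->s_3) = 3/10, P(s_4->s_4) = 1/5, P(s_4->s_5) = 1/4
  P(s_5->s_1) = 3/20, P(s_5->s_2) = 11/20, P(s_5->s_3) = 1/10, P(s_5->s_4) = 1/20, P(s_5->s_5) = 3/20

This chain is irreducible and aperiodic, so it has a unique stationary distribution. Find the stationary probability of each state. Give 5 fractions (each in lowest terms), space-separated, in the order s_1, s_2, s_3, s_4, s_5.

The stationary distribution satisfies pi = pi * P, i.e.:
  pi_s_1 = 3/20*pi_s_1 + 1/20*pi_s_2 + 1/10*pi_s_3 + 1/10*pi_s_4 + 3/20*pi_s_5
  pi_s_2 = 1/4*pi_s_1 + 7/20*pi_s_2 + 1/10*pi_s_3 + 3/20*pi_s_4 + 11/20*pi_s_5
  pi_s_3 = 1/20*pi_s_1 + 7/20*pi_s_2 + 3/10*pi_s_3 + 3/10*pi_s_4 + 1/10*pi_s_5
  pi_s_4 = 9/20*pi_s_1 + 3/20*pi_s_2 + 3/10*pi_s_3 + 1/5*pi_s_4 + 1/20*pi_s_5
  pi_s_5 = 1/10*pi_s_1 + 1/10*pi_s_2 + 1/5*pi_s_3 + 1/4*pi_s_4 + 3/20*pi_s_5
with normalization: pi_s_1 + pi_s_2 + pi_s_3 + pi_s_4 + pi_s_5 = 1.

Using the first 4 balance equations plus normalization, the linear system A*pi = b is:
  [-17/20, 1/20, 1/10, 1/10, 3/20] . pi = 0
  [1/4, -13/20, 1/10, 3/20, 11/20] . pi = 0
  [1/20, 7/20, -7/10, 3/10, 1/10] . pi = 0
  [9/20, 3/20, 3/10, -4/5, 1/20] . pi = 0
  [1, 1, 1, 1, 1] . pi = 1

Solving yields:
  pi_s_1 = 3598/36003
  pi_s_2 = 9608/36003
  pi_s_3 = 3063/12001
  pi_s_4 = 2548/12001
  pi_s_5 = 1988/12001

Verification (pi * P):
  3598/36003*3/20 + 9608/36003*1/20 + 3063/12001*1/10 + 2548/12001*1/10 + 1988/12001*3/20 = 3598/36003 = pi_s_1  (ok)
  3598/36003*1/4 + 9608/36003*7/20 + 3063/12001*1/10 + 2548/12001*3/20 + 1988/12001*11/20 = 9608/36003 = pi_s_2  (ok)
  3598/36003*1/20 + 9608/36003*7/20 + 3063/12001*3/10 + 2548/12001*3/10 + 1988/12001*1/10 = 3063/12001 = pi_s_3  (ok)
  3598/36003*9/20 + 9608/36003*3/20 + 3063/12001*3/10 + 2548/12001*1/5 + 1988/12001*1/20 = 2548/12001 = pi_s_4  (ok)
  3598/36003*1/10 + 9608/36003*1/10 + 3063/12001*1/5 + 2548/12001*1/4 + 1988/12001*3/20 = 1988/12001 = pi_s_5  (ok)

Answer: 3598/36003 9608/36003 3063/12001 2548/12001 1988/12001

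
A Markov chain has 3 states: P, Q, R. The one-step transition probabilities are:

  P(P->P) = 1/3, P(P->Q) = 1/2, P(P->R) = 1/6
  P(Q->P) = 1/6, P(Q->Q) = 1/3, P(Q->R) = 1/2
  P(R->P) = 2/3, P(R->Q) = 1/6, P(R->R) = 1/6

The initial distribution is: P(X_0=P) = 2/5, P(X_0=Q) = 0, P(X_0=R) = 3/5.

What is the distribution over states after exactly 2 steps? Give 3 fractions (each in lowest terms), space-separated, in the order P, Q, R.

Propagating the distribution step by step (d_{t+1} = d_t * P):
d_0 = (P=2/5, Q=0, R=3/5)
  d_1[P] = 2/5*1/3 + 0*1/6 + 3/5*2/3 = 8/15
  d_1[Q] = 2/5*1/2 + 0*1/3 + 3/5*1/6 = 3/10
  d_1[R] = 2/5*1/6 + 0*1/2 + 3/5*1/6 = 1/6
d_1 = (P=8/15, Q=3/10, R=1/6)
  d_2[P] = 8/15*1/3 + 3/10*1/6 + 1/6*2/3 = 61/180
  d_2[Q] = 8/15*1/2 + 3/10*1/3 + 1/6*1/6 = 71/180
  d_2[R] = 8/15*1/6 + 3/10*1/2 + 1/6*1/6 = 4/15
d_2 = (P=61/180, Q=71/180, R=4/15)

Answer: 61/180 71/180 4/15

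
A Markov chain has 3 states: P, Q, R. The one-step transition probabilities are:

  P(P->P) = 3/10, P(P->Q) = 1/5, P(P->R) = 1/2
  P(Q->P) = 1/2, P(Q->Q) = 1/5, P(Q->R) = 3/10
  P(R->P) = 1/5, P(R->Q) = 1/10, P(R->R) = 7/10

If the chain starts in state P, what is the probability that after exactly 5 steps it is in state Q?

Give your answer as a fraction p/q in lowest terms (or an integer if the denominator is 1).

Computing P^5 by repeated multiplication:
P^1 =
  P: [3/10, 1/5, 1/2]
  Q: [1/2, 1/5, 3/10]
  R: [1/5, 1/10, 7/10]
P^2 =
  P: [29/100, 3/20, 14/25]
  Q: [31/100, 17/100, 13/25]
  R: [1/4, 13/100, 31/50]
P^3 =
  P: [137/500, 18/125, 291/500]
  Q: [141/500, 37/250, 57/100]
  R: [33/125, 69/500, 299/500]
P^4 =
  P: [1353/5000, 709/5000, 1469/2500]
  Q: [1363/5000, 143/1000, 1461/2500]
  R: [1339/5000, 701/5000, 74/125]
P^5 =
  P: [337/1250, 3531/25000, 14729/25000]
  Q: [3377/12500, 3539/25000, 14707/25000]
  R: [6721/25000, 88/625, 14759/25000]

(P^5)[P -> Q] = 3531/25000

Answer: 3531/25000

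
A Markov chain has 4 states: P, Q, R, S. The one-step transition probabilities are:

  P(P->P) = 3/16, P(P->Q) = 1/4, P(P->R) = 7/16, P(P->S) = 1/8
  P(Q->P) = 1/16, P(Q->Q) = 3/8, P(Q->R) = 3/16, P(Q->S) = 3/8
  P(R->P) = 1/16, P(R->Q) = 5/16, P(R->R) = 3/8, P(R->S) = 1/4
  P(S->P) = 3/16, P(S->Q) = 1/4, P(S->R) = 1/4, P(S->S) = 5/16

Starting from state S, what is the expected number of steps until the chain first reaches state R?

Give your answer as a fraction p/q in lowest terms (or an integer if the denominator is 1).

Answer: 1792/467

Derivation:
Let h_i = expected steps to first reach R from state i.
Boundary: h_R = 0.
First-step equations for the other states:
  h_P = 1 + 3/16*h_P + 1/4*h_Q + 7/16*h_R + 1/8*h_S
  h_Q = 1 + 1/16*h_P + 3/8*h_Q + 3/16*h_R + 3/8*h_S
  h_S = 1 + 3/16*h_P + 1/4*h_Q + 1/4*h_R + 5/16*h_S

Substituting h_R = 0 and rearranging gives the linear system (I - Q) h = 1:
  [13/16, -1/4, -1/8] . (h_P, h_Q, h_S) = 1
  [-1/16, 5/8, -3/8] . (h_P, h_Q, h_S) = 1
  [-3/16, -1/4, 11/16] . (h_P, h_Q, h_S) = 1

Solving yields:
  h_P = 1456/467
  h_Q = 1968/467
  h_S = 1792/467

Starting state is S, so the expected hitting time is h_S = 1792/467.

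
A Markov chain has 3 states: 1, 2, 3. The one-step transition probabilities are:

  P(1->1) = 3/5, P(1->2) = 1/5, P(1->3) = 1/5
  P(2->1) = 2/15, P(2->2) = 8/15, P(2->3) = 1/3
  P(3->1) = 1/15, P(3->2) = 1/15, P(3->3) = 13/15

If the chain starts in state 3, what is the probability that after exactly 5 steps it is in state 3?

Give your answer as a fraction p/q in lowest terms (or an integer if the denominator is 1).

Computing P^5 by repeated multiplication:
P^1 =
  1: [3/5, 1/5, 1/5]
  2: [2/15, 8/15, 1/3]
  3: [1/15, 1/15, 13/15]
P^2 =
  1: [2/5, 6/25, 9/25]
  2: [13/75, 1/3, 37/75]
  3: [8/75, 8/75, 59/75]
P^3 =
  1: [37/125, 29/125, 59/125]
  2: [68/375, 92/375, 43/75]
  3: [49/375, 49/375, 277/375]
P^4 =
  1: [6/25, 134/625, 341/625]
  2: [337/1875, 77/375, 1153/1875]
  3: [272/1875, 272/1875, 1331/1875]
P^5 =
  1: [653/3125, 621/3125, 1851/3125]
  2: [1652/9375, 1748/9375, 239/375]
  3: [1441/9375, 1441/9375, 6493/9375]

(P^5)[3 -> 3] = 6493/9375

Answer: 6493/9375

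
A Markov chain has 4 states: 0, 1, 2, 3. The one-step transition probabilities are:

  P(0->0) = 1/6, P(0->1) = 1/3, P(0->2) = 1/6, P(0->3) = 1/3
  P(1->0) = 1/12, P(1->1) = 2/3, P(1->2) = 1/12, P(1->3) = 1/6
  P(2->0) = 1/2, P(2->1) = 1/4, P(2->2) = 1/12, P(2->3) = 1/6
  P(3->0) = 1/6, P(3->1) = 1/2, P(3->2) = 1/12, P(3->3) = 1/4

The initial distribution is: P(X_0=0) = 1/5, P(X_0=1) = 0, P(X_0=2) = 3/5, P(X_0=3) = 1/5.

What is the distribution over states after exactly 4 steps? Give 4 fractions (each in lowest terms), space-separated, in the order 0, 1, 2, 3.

Answer: 449/2880 55433/103680 1259/12960 7337/34560

Derivation:
Propagating the distribution step by step (d_{t+1} = d_t * P):
d_0 = (0=1/5, 1=0, 2=3/5, 3=1/5)
  d_1[0] = 1/5*1/6 + 0*1/12 + 3/5*1/2 + 1/5*1/6 = 11/30
  d_1[1] = 1/5*1/3 + 0*2/3 + 3/5*1/4 + 1/5*1/2 = 19/60
  d_1[2] = 1/5*1/6 + 0*1/12 + 3/5*1/12 + 1/5*1/12 = 1/10
  d_1[3] = 1/5*1/3 + 0*1/6 + 3/5*1/6 + 1/5*1/4 = 13/60
d_1 = (0=11/30, 1=19/60, 2=1/10, 3=13/60)
  d_2[0] = 11/30*1/6 + 19/60*1/12 + 1/10*1/2 + 13/60*1/6 = 25/144
  d_2[1] = 11/30*1/3 + 19/60*2/3 + 1/10*1/4 + 13/60*1/2 = 7/15
  d_2[2] = 11/30*1/6 + 19/60*1/12 + 1/10*1/12 + 13/60*1/12 = 41/360
  d_2[3] = 11/30*1/3 + 19/60*1/6 + 1/10*1/6 + 13/60*1/4 = 59/240
d_2 = (0=25/144, 1=7/15, 2=41/360, 3=59/240)
  d_3[0] = 25/144*1/6 + 7/15*1/12 + 41/360*1/2 + 59/240*1/6 = 179/1080
  d_3[1] = 25/144*1/3 + 7/15*2/3 + 41/360*1/4 + 59/240*1/2 = 281/540
  d_3[2] = 25/144*1/6 + 7/15*1/12 + 41/360*1/12 + 59/240*1/12 = 169/1728
  d_3[3] = 25/144*1/3 + 7/15*1/6 + 41/360*1/6 + 59/240*1/4 = 1867/8640
d_3 = (0=179/1080, 1=281/540, 2=169/1728, 3=1867/8640)
  d_4[0] = 179/1080*1/6 + 281/540*1/12 + 169/1728*1/2 + 1867/8640*1/6 = 449/2880
  d_4[1] = 179/1080*1/3 + 281/540*2/3 + 169/1728*1/4 + 1867/8640*1/2 = 55433/103680
  d_4[2] = 179/1080*1/6 + 281/540*1/12 + 169/1728*1/12 + 1867/8640*1/12 = 1259/12960
  d_4[3] = 179/1080*1/3 + 281/540*1/6 + 169/1728*1/6 + 1867/8640*1/4 = 7337/34560
d_4 = (0=449/2880, 1=55433/103680, 2=1259/12960, 3=7337/34560)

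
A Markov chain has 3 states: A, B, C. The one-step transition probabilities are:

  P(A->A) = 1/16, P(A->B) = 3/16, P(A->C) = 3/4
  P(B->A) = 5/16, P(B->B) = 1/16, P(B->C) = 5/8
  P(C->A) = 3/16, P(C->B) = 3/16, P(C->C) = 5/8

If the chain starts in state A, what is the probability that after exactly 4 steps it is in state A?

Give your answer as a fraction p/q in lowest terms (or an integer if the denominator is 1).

Computing P^4 by repeated multiplication:
P^1 =
  A: [1/16, 3/16, 3/4]
  B: [5/16, 1/16, 5/8]
  C: [3/16, 3/16, 5/8]
P^2 =
  A: [13/64, 21/128, 81/128]
  B: [5/32, 23/128, 85/128]
  C: [3/16, 21/128, 83/128]
P^3 =
  A: [187/1024, 171/1024, 333/512]
  B: [195/1024, 169/1024, 165/256]
  C: [189/1024, 171/1024, 83/128]
P^4 =
  A: [95/512, 1365/8192, 5307/8192]
  B: [755/4096, 1367/8192, 5315/8192]
  C: [759/4096, 1365/8192, 5309/8192]

(P^4)[A -> A] = 95/512

Answer: 95/512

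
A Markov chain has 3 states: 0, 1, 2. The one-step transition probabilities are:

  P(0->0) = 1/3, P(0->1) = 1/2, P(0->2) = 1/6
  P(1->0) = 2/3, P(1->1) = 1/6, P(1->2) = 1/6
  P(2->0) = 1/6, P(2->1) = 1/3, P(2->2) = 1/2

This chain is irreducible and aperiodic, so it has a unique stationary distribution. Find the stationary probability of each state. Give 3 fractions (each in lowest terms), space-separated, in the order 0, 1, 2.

Answer: 13/32 11/32 1/4

Derivation:
The stationary distribution satisfies pi = pi * P, i.e.:
  pi_0 = 1/3*pi_0 + 2/3*pi_1 + 1/6*pi_2
  pi_1 = 1/2*pi_0 + 1/6*pi_1 + 1/3*pi_2
  pi_2 = 1/6*pi_0 + 1/6*pi_1 + 1/2*pi_2
with normalization: pi_0 + pi_1 + pi_2 = 1.

Using the first 2 balance equations plus normalization, the linear system A*pi = b is:
  [-2/3, 2/3, 1/6] . pi = 0
  [1/2, -5/6, 1/3] . pi = 0
  [1, 1, 1] . pi = 1

Solving yields:
  pi_0 = 13/32
  pi_1 = 11/32
  pi_2 = 1/4

Verification (pi * P):
  13/32*1/3 + 11/32*2/3 + 1/4*1/6 = 13/32 = pi_0  (ok)
  13/32*1/2 + 11/32*1/6 + 1/4*1/3 = 11/32 = pi_1  (ok)
  13/32*1/6 + 11/32*1/6 + 1/4*1/2 = 1/4 = pi_2  (ok)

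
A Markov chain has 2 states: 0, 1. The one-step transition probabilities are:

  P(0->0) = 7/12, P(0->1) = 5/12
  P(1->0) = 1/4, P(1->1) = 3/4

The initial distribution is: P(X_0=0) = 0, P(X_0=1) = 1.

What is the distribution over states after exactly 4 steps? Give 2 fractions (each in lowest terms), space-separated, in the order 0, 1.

Propagating the distribution step by step (d_{t+1} = d_t * P):
d_0 = (0=0, 1=1)
  d_1[0] = 0*7/12 + 1*1/4 = 1/4
  d_1[1] = 0*5/12 + 1*3/4 = 3/4
d_1 = (0=1/4, 1=3/4)
  d_2[0] = 1/4*7/12 + 3/4*1/4 = 1/3
  d_2[1] = 1/4*5/12 + 3/4*3/4 = 2/3
d_2 = (0=1/3, 1=2/3)
  d_3[0] = 1/3*7/12 + 2/3*1/4 = 13/36
  d_3[1] = 1/3*5/12 + 2/3*3/4 = 23/36
d_3 = (0=13/36, 1=23/36)
  d_4[0] = 13/36*7/12 + 23/36*1/4 = 10/27
  d_4[1] = 13/36*5/12 + 23/36*3/4 = 17/27
d_4 = (0=10/27, 1=17/27)

Answer: 10/27 17/27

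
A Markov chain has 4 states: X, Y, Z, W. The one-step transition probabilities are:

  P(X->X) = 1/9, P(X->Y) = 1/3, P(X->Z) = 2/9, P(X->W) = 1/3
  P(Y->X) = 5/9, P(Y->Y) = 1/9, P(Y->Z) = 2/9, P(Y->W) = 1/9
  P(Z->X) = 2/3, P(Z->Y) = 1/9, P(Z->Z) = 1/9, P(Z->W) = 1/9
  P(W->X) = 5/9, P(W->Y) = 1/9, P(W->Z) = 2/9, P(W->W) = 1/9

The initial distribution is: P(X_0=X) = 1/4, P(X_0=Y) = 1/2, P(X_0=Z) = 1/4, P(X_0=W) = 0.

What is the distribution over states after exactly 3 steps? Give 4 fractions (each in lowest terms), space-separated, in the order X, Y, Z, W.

Answer: 403/972 281/1458 583/2916 281/1458

Derivation:
Propagating the distribution step by step (d_{t+1} = d_t * P):
d_0 = (X=1/4, Y=1/2, Z=1/4, W=0)
  d_1[X] = 1/4*1/9 + 1/2*5/9 + 1/4*2/3 + 0*5/9 = 17/36
  d_1[Y] = 1/4*1/3 + 1/2*1/9 + 1/4*1/9 + 0*1/9 = 1/6
  d_1[Z] = 1/4*2/9 + 1/2*2/9 + 1/4*1/9 + 0*2/9 = 7/36
  d_1[W] = 1/4*1/3 + 1/2*1/9 + 1/4*1/9 + 0*1/9 = 1/6
d_1 = (X=17/36, Y=1/6, Z=7/36, W=1/6)
  d_2[X] = 17/36*1/9 + 1/6*5/9 + 7/36*2/3 + 1/6*5/9 = 119/324
  d_2[Y] = 17/36*1/3 + 1/6*1/9 + 7/36*1/9 + 1/6*1/9 = 35/162
  d_2[Z] = 17/36*2/9 + 1/6*2/9 + 7/36*1/9 + 1/6*2/9 = 65/324
  d_2[W] = 17/36*1/3 + 1/6*1/9 + 7/36*1/9 + 1/6*1/9 = 35/162
d_2 = (X=119/324, Y=35/162, Z=65/324, W=35/162)
  d_3[X] = 119/324*1/9 + 35/162*5/9 + 65/324*2/3 + 35/162*5/9 = 403/972
  d_3[Y] = 119/324*1/3 + 35/162*1/9 + 65/324*1/9 + 35/162*1/9 = 281/1458
  d_3[Z] = 119/324*2/9 + 35/162*2/9 + 65/324*1/9 + 35/162*2/9 = 583/2916
  d_3[W] = 119/324*1/3 + 35/162*1/9 + 65/324*1/9 + 35/162*1/9 = 281/1458
d_3 = (X=403/972, Y=281/1458, Z=583/2916, W=281/1458)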